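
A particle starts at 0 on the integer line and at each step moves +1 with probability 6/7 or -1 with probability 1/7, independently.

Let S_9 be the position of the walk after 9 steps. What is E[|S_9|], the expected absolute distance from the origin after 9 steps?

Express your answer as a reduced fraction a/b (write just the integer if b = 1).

S_9 takes values m ≡ 1 (mod 2) with |m| ≤ 9; P(S_9=m) = C(9,(9+m)/2) · (6/7)^((9+m)/2) · (1/7)^((9-m)/2).
Distribution: P(S=-9)=1/40353607, P(S=-7)=54/40353607, P(S=-5)=1296/40353607, P(S=-3)=2592/5764801, P(S=-1)=23328/5764801, P(S=1)=139968/5764801, P(S=3)=559872/5764801, P(S=5)=10077696/40353607, P(S=7)=15116544/40353607, P(S=9)=10077696/40353607
E[|S_9|] = Σ_m |m|·P(S_9=m) = 37123605/5764801

Answer: 37123605/5764801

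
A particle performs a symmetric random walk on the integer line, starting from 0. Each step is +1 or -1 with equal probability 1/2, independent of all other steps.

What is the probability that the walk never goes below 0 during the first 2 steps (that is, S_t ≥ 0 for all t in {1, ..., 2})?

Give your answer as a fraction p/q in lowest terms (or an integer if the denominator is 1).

Answer: 1/2

Derivation:
Let f(t,s) = #length-t paths at position s with S_1..S_t all ≥ 0.
f(t,s) = f(t-1,s-1) + f(t-1,s+1) for s ≥ 0; f(t,s) = 0 for s < 0.
t=0: f(0,0)=1
t=1: f(1,1)=1
t=2: f(2,0)=1 f(2,2)=1
Σ_s f(2,s) = 2
P = 2/4 = 1/2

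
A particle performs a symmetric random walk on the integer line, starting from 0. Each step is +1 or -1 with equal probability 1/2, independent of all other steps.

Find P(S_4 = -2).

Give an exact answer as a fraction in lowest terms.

Answer: 1/4

Derivation:
To reach position -2 after 4 steps: need 1 step of +1 and 3 of -1.
Favorable paths: C(4,1) = 4
Total paths: 2^4 = 16
P = 4/16 = 1/4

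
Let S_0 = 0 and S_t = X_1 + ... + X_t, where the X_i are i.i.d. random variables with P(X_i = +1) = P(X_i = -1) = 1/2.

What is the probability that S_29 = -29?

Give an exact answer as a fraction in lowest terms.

To reach position -29 after 29 steps: need 0 steps of +1 and 29 of -1.
Favorable paths: C(29,0) = 1
Total paths: 2^29 = 536870912
P = 1/536870912 = 1/536870912

Answer: 1/536870912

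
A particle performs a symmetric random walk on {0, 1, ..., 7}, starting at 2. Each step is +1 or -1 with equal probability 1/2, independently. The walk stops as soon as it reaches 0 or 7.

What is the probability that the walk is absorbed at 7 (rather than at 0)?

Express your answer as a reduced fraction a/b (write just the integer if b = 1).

Answer: 2/7

Derivation:
Symmetric walk (p = 1/2): the harmonic-function argument gives P(hit 7 before 0 | start at 2) = a/N.
P = 2/7 = 2/7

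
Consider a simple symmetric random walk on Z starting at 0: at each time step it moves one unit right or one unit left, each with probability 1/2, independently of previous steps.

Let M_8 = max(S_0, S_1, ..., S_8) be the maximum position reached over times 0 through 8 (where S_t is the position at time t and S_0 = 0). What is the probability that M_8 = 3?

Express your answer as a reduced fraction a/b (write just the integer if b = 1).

Let M_8 = max(S_0,...,S_8). Use the reflection principle: for j ≥ 1, #{paths with M_8 ≥ j} = #{S_8 ≥ j} + #{S_8 ≥ j+1}.
By reflection, #{M_8 ≥ 3} = #{S_8 ≥ 3} + #{S_8 ≥ 4} = 37 + 37 = 74.
#{M_8 ≥ 4} = #{S_8 ≥ 4} + #{S_8 ≥ 5} = 37 + 9 = 46.
#{M_8 = 3} = 74 - 46 = 28.
P(M_8 = 3) = 28/256 = 7/64

Answer: 7/64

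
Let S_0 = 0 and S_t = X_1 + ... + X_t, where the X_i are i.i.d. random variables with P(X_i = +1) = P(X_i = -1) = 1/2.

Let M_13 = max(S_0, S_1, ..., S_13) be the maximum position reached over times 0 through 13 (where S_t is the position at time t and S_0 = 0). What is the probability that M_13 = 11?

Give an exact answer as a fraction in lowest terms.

Answer: 13/8192

Derivation:
Let M_13 = max(S_0,...,S_13). Use the reflection principle: for j ≥ 1, #{paths with M_13 ≥ j} = #{S_13 ≥ j} + #{S_13 ≥ j+1}.
By reflection, #{M_13 ≥ 11} = #{S_13 ≥ 11} + #{S_13 ≥ 12} = 14 + 1 = 15.
#{M_13 ≥ 12} = #{S_13 ≥ 12} + #{S_13 ≥ 13} = 1 + 1 = 2.
#{M_13 = 11} = 15 - 2 = 13.
P(M_13 = 11) = 13/8192 = 13/8192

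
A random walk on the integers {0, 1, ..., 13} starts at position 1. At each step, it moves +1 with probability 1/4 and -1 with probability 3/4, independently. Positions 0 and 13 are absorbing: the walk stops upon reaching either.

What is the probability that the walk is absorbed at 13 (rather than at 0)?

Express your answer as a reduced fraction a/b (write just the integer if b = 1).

Biased walk: p = 1/4, q = 3/4, r = q/p = 3
Gambler's ruin: P(hit 13 before 0 | start at 1) = (1 - r^a)/(1 - r^N)
r^1 = 3; r^13 = 1594323
P = (1 - 3) / (1 - 1594323) = -2 / -1594322 = 1/797161

Answer: 1/797161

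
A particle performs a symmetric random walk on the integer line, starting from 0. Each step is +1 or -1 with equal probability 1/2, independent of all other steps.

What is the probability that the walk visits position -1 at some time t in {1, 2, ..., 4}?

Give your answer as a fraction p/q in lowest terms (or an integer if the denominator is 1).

Count via complement. Let g(t,s) = #length-t paths at position s with S_1..S_t all ≠ -1.
g(t,s) = g(t-1,s-1) + g(t-1,s+1) for s ≠ -1; g(t,-1) = 0.
t=0: g(0,0)=1
t=1: g(1,1)=1
t=2: g(2,0)=1 g(2,2)=1
t=3: g(3,1)=2 g(3,3)=1
t=4: g(4,0)=2 g(4,2)=3 g(4,4)=1
Paths never hitting -1: Σ_s g(4,s) = 6
Paths hitting -1: 2^4 - 6 = 10
P = 10/16 = 5/8

Answer: 5/8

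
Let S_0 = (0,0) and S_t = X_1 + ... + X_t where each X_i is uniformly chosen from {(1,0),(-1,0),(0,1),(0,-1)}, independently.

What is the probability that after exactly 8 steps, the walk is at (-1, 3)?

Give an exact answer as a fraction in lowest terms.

Let h be the number of horizontal steps (so 8-h are vertical). To end at (-1,3) need (h-1)/2 right-steps and ((8-h)+3)/2 up-steps.
Sum over h with 1 ≤ h ≤ 5, h ≡ 1 (mod 2), 8-h ≡ 1 (mod 2):
h=1: C(8,1)·C(1,0)·C(7,5) = 8·1·21 = 168
h=3: C(8,3)·C(3,1)·C(5,4) = 56·3·5 = 840
h=5: C(8,5)·C(5,2)·C(3,3) = 56·10·1 = 560
Total favorable: 1568
Total paths: 4^8 = 65536
P = 1568/65536 = 49/2048

Answer: 49/2048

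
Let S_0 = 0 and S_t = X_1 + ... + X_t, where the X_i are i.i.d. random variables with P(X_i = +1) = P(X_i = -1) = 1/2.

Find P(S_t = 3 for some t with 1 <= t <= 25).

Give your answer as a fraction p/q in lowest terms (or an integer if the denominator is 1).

Count via complement. Let g(t,s) = #length-t paths at position s with S_1..S_t all ≠ 3.
g(t,s) = g(t-1,s-1) + g(t-1,s+1) for s ≠ 3; g(t,3) = 0.
t=0: g(0,0)=1
t=1: g(1,-1)=1 g(1,1)=1
t=2: g(2,-2)=1 g(2,0)=2 g(2,2)=1
t=3: g(3,-3)=1 g(3,-1)=3 g(3,1)=3
t=4: g(4,-4)=1 g(4,-2)=4 g(4,0)=6 g(4,2)=3
t=5: g(5,-5)=1 g(5,-3)=5 g(5,-1)=10 g(5,1)=9
t=6: g(6,-6)=1 g(6,-4)=6 g(6,-2)=15 g(6,0)=19 g(6,2)=9
t=7: g(7,-7)=1 g(7,-5)=7 g(7,-3)=21 g(7,-1)=34 g(7,1)=28
t=8: g(8,-8)=1 g(8,-6)=8 g(8,-4)=28 g(8,-2)=55 g(8,0)=62 g(8,2)=28
t=9: g(9,-9)=1 g(9,-7)=9 g(9,-5)=36 g(9,-3)=83 g(9,-1)=117 g(9,1)=90
t=10: g(10,-10)=1 g(10,-8)=10 g(10,-6)=45 g(10,-4)=119 g(10,-2)=200 g(10,0)=207 g(10,2)=90
t=11: g(11,-11)=1 g(11,-9)=11 g(11,-7)=55 g(11,-5)=164 g(11,-3)=319 g(11,-1)=407 g(11,1)=297
t=12: g(12,-12)=1 g(12,-10)=12 g(12,-8)=66 g(12,-6)=219 g(12,-4)=483 g(12,-2)=726 g(12,0)=704 g(12,2)=297
t=13: g(13,-13)=1 g(13,-11)=13 g(13,-9)=78 g(13,-7)=285 g(13,-5)=702 g(13,-3)=1209 g(13,-1)=1430 g(13,1)=1001
t=14: g(14,-14)=1 g(14,-12)=14 g(14,-10)=91 g(14,-8)=363 g(14,-6)=987 g(14,-4)=1911 g(14,-2)=2639 g(14,0)=2431 g(14,2)=1001
t=15: g(15,-15)=1 g(15,-13)=15 g(15,-11)=105 g(15,-9)=454 g(15,-7)=1350 g(15,-5)=2898 g(15,-3)=4550 g(15,-1)=5070 g(15,1)=3432
t=16: g(16,-16)=1 g(16,-14)=16 g(16,-12)=120 g(16,-10)=559 g(16,-8)=1804 g(16,-6)=4248 g(16,-4)=7448 g(16,-2)=9620 g(16,0)=8502 g(16,2)=3432
t=17: g(17,-17)=1 g(17,-15)=17 g(17,-13)=136 g(17,-11)=679 g(17,-9)=2363 g(17,-7)=6052 g(17,-5)=11696 g(17,-3)=17068 g(17,-1)=18122 g(17,1)=11934
t=18: g(18,-18)=1 g(18,-16)=18 g(18,-14)=153 g(18,-12)=815 g(18,-10)=3042 g(18,-8)=8415 g(18,-6)=17748 g(18,-4)=28764 g(18,-2)=35190 g(18,0)=30056 g(18,2)=11934
t=19: g(19,-19)=1 g(19,-17)=19 g(19,-15)=171 g(19,-13)=968 g(19,-11)=3857 g(19,-9)=11457 g(19,-7)=26163 g(19,-5)=46512 g(19,-3)=63954 g(19,-1)=65246 g(19,1)=41990
t=20: g(20,-20)=1 g(20,-18)=20 g(20,-16)=190 g(20,-14)=1139 g(20,-12)=4825 g(20,-10)=15314 g(20,-8)=37620 g(20,-6)=72675 g(20,-4)=110466 g(20,-2)=129200 g(20,0)=107236 g(20,2)=41990
t=21: g(21,-21)=1 g(21,-19)=21 g(21,-17)=210 g(21,-15)=1329 g(21,-13)=5964 g(21,-11)=20139 g(21,-9)=52934 g(21,-7)=110295 g(21,-5)=183141 g(21,-3)=239666 g(21,-1)=236436 g(21,1)=149226
t=22: g(22,-22)=1 g(22,-20)=22 g(22,-18)=231 g(22,-16)=1539 g(22,-14)=7293 g(22,-12)=26103 g(22,-10)=73073 g(22,-8)=163229 g(22,-6)=293436 g(22,-4)=422807 g(22,-2)=476102 g(22,0)=385662 g(22,2)=149226
t=23: g(23,-23)=1 g(23,-21)=23 g(23,-19)=253 g(23,-17)=1770 g(23,-15)=8832 g(23,-13)=33396 g(23,-11)=99176 g(23,-9)=236302 g(23,-7)=456665 g(23,-5)=716243 g(23,-3)=898909 g(23,-1)=861764 g(23,1)=534888
t=24: g(24,-24)=1 g(24,-22)=24 g(24,-20)=276 g(24,-18)=2023 g(24,-16)=10602 g(24,-14)=42228 g(24,-12)=132572 g(24,-10)=335478 g(24,-8)=692967 g(24,-6)=1172908 g(24,-4)=1615152 g(24,-2)=1760673 g(24,0)=1396652 g(24,2)=534888
t=25: g(25,-25)=1 g(25,-23)=25 g(25,-21)=300 g(25,-19)=2299 g(25,-17)=12625 g(25,-15)=52830 g(25,-13)=174800 g(25,-11)=468050 g(25,-9)=1028445 g(25,-7)=1865875 g(25,-5)=2788060 g(25,-3)=3375825 g(25,-1)=3157325 g(25,1)=1931540
Paths never hitting 3: Σ_s g(25,s) = 14858000
Paths hitting 3: 2^25 - 14858000 = 18696432
P = 18696432/33554432 = 1168527/2097152

Answer: 1168527/2097152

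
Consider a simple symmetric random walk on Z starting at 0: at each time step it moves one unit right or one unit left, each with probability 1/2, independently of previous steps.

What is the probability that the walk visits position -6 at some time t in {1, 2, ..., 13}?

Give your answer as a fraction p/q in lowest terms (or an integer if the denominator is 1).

Count via complement. Let g(t,s) = #length-t paths at position s with S_1..S_t all ≠ -6.
g(t,s) = g(t-1,s-1) + g(t-1,s+1) for s ≠ -6; g(t,-6) = 0.
t=0: g(0,0)=1
t=1: g(1,-1)=1 g(1,1)=1
t=2: g(2,-2)=1 g(2,0)=2 g(2,2)=1
t=3: g(3,-3)=1 g(3,-1)=3 g(3,1)=3 g(3,3)=1
t=4: g(4,-4)=1 g(4,-2)=4 g(4,0)=6 g(4,2)=4 g(4,4)=1
t=5: g(5,-5)=1 g(5,-3)=5 g(5,-1)=10 g(5,1)=10 g(5,3)=5 g(5,5)=1
t=6: g(6,-4)=6 g(6,-2)=15 g(6,0)=20 g(6,2)=15 g(6,4)=6 g(6,6)=1
t=7: g(7,-5)=6 g(7,-3)=21 g(7,-1)=35 g(7,1)=35 g(7,3)=21 g(7,5)=7 g(7,7)=1
t=8: g(8,-4)=27 g(8,-2)=56 g(8,0)=70 g(8,2)=56 g(8,4)=28 g(8,6)=8 g(8,8)=1
t=9: g(9,-5)=27 g(9,-3)=83 g(9,-1)=126 g(9,1)=126 g(9,3)=84 g(9,5)=36 g(9,7)=9 g(9,9)=1
t=10: g(10,-4)=110 g(10,-2)=209 g(10,0)=252 g(10,2)=210 g(10,4)=120 g(10,6)=45 g(10,8)=10 g(10,10)=1
t=11: g(11,-5)=110 g(11,-3)=319 g(11,-1)=461 g(11,1)=462 g(11,3)=330 g(11,5)=165 g(11,7)=55 g(11,9)=11 g(11,11)=1
t=12: g(12,-4)=429 g(12,-2)=780 g(12,0)=923 g(12,2)=792 g(12,4)=495 g(12,6)=220 g(12,8)=66 g(12,10)=12 g(12,12)=1
t=13: g(13,-5)=429 g(13,-3)=1209 g(13,-1)=1703 g(13,1)=1715 g(13,3)=1287 g(13,5)=715 g(13,7)=286 g(13,9)=78 g(13,11)=13 g(13,13)=1
Paths never hitting -6: Σ_s g(13,s) = 7436
Paths hitting -6: 2^13 - 7436 = 756
P = 756/8192 = 189/2048

Answer: 189/2048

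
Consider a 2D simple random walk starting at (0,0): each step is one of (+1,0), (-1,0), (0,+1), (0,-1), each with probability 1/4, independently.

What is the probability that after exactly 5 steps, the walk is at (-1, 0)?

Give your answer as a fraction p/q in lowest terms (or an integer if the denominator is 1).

Let h be the number of horizontal steps (so 5-h are vertical). To end at (-1,0) need (h-1)/2 right-steps and ((5-h)+0)/2 up-steps.
Sum over h with 1 ≤ h ≤ 5, h ≡ 1 (mod 2), 5-h ≡ 0 (mod 2):
h=1: C(5,1)·C(1,0)·C(4,2) = 5·1·6 = 30
h=3: C(5,3)·C(3,1)·C(2,1) = 10·3·2 = 60
h=5: C(5,5)·C(5,2)·C(0,0) = 1·10·1 = 10
Total favorable: 100
Total paths: 4^5 = 1024
P = 100/1024 = 25/256

Answer: 25/256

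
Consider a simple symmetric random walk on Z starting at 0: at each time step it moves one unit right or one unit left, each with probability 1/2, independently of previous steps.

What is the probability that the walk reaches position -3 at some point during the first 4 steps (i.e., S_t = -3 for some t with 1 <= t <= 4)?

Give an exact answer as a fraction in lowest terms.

Answer: 1/8

Derivation:
Count via complement. Let g(t,s) = #length-t paths at position s with S_1..S_t all ≠ -3.
g(t,s) = g(t-1,s-1) + g(t-1,s+1) for s ≠ -3; g(t,-3) = 0.
t=0: g(0,0)=1
t=1: g(1,-1)=1 g(1,1)=1
t=2: g(2,-2)=1 g(2,0)=2 g(2,2)=1
t=3: g(3,-1)=3 g(3,1)=3 g(3,3)=1
t=4: g(4,-2)=3 g(4,0)=6 g(4,2)=4 g(4,4)=1
Paths never hitting -3: Σ_s g(4,s) = 14
Paths hitting -3: 2^4 - 14 = 2
P = 2/16 = 1/8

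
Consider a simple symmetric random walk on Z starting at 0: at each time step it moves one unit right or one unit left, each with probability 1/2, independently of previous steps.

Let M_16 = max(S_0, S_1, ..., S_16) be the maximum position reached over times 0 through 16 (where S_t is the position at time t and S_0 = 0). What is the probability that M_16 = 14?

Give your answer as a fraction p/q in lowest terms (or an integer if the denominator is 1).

Let M_16 = max(S_0,...,S_16). Use the reflection principle: for j ≥ 1, #{paths with M_16 ≥ j} = #{S_16 ≥ j} + #{S_16 ≥ j+1}.
By reflection, #{M_16 ≥ 14} = #{S_16 ≥ 14} + #{S_16 ≥ 15} = 17 + 1 = 18.
#{M_16 ≥ 15} = #{S_16 ≥ 15} + #{S_16 ≥ 16} = 1 + 1 = 2.
#{M_16 = 14} = 18 - 2 = 16.
P(M_16 = 14) = 16/65536 = 1/4096

Answer: 1/4096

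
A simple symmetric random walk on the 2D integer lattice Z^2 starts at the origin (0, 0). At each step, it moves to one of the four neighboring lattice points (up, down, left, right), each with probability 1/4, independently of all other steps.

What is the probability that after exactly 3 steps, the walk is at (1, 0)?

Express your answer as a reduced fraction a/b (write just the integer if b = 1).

Let h be the number of horizontal steps (so 3-h are vertical). To end at (1,0) need (h+1)/2 right-steps and ((3-h)+0)/2 up-steps.
Sum over h with 1 ≤ h ≤ 3, h ≡ 1 (mod 2), 3-h ≡ 0 (mod 2):
h=1: C(3,1)·C(1,1)·C(2,1) = 3·1·2 = 6
h=3: C(3,3)·C(3,2)·C(0,0) = 1·3·1 = 3
Total favorable: 9
Total paths: 4^3 = 64
P = 9/64 = 9/64

Answer: 9/64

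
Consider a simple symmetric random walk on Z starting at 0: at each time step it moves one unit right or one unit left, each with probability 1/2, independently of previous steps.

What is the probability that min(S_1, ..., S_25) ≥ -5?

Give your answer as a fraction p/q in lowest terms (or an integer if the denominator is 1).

Let f(t,s) = #length-t paths at position s with S_1..S_t all ≥ -5.
f(t,s) = f(t-1,s-1) + f(t-1,s+1) for s ≥ -5; f(t,s) = 0 for s < -5.
t=0: f(0,0)=1
t=1: f(1,-1)=1 f(1,1)=1
t=2: f(2,-2)=1 f(2,0)=2 f(2,2)=1
t=3: f(3,-3)=1 f(3,-1)=3 f(3,1)=3 f(3,3)=1
t=4: f(4,-4)=1 f(4,-2)=4 f(4,0)=6 f(4,2)=4 f(4,4)=1
t=5: f(5,-5)=1 f(5,-3)=5 f(5,-1)=10 f(5,1)=10 f(5,3)=5 f(5,5)=1
t=6: f(6,-4)=6 f(6,-2)=15 f(6,0)=20 f(6,2)=15 f(6,4)=6 f(6,6)=1
t=7: f(7,-5)=6 f(7,-3)=21 f(7,-1)=35 f(7,1)=35 f(7,3)=21 f(7,5)=7 f(7,7)=1
t=8: f(8,-4)=27 f(8,-2)=56 f(8,0)=70 f(8,2)=56 f(8,4)=28 f(8,6)=8 f(8,8)=1
t=9: f(9,-5)=27 f(9,-3)=83 f(9,-1)=126 f(9,1)=126 f(9,3)=84 f(9,5)=36 f(9,7)=9 f(9,9)=1
t=10: f(10,-4)=110 f(10,-2)=209 f(10,0)=252 f(10,2)=210 f(10,4)=120 f(10,6)=45 f(10,8)=10 f(10,10)=1
t=11: f(11,-5)=110 f(11,-3)=319 f(11,-1)=461 f(11,1)=462 f(11,3)=330 f(11,5)=165 f(11,7)=55 f(11,9)=11 f(11,11)=1
t=12: f(12,-4)=429 f(12,-2)=780 f(12,0)=923 f(12,2)=792 f(12,4)=495 f(12,6)=220 f(12,8)=66 f(12,10)=12 f(12,12)=1
t=13: f(13,-5)=429 f(13,-3)=1209 f(13,-1)=1703 f(13,1)=1715 f(13,3)=1287 f(13,5)=715 f(13,7)=286 f(13,9)=78 f(13,11)=13 f(13,13)=1
t=14: f(14,-4)=1638 f(14,-2)=2912 f(14,0)=3418 f(14,2)=3002 f(14,4)=2002 f(14,6)=1001 f(14,8)=364 f(14,10)=91 f(14,12)=14 f(14,14)=1
t=15: f(15,-5)=1638 f(15,-3)=4550 f(15,-1)=6330 f(15,1)=6420 f(15,3)=5004 f(15,5)=3003 f(15,7)=1365 f(15,9)=455 f(15,11)=105 f(15,13)=15 f(15,15)=1
t=16: f(16,-4)=6188 f(16,-2)=10880 f(16,0)=12750 f(16,2)=11424 f(16,4)=8007 f(16,6)=4368 f(16,8)=1820 f(16,10)=560 f(16,12)=120 f(16,14)=16 f(16,16)=1
t=17: f(17,-5)=6188 f(17,-3)=17068 f(17,-1)=23630 f(17,1)=24174 f(17,3)=19431 f(17,5)=12375 f(17,7)=6188 f(17,9)=2380 f(17,11)=680 f(17,13)=136 f(17,15)=17 f(17,17)=1
t=18: f(18,-4)=23256 f(18,-2)=40698 f(18,0)=47804 f(18,2)=43605 f(18,4)=31806 f(18,6)=18563 f(18,8)=8568 f(18,10)=3060 f(18,12)=816 f(18,14)=153 f(18,16)=18 f(18,18)=1
t=19: f(19,-5)=23256 f(19,-3)=63954 f(19,-1)=88502 f(19,1)=91409 f(19,3)=75411 f(19,5)=50369 f(19,7)=27131 f(19,9)=11628 f(19,11)=3876 f(19,13)=969 f(19,15)=171 f(19,17)=19 f(19,19)=1
t=20: f(20,-4)=87210 f(20,-2)=152456 f(20,0)=179911 f(20,2)=166820 f(20,4)=125780 f(20,6)=77500 f(20,8)=38759 f(20,10)=15504 f(20,12)=4845 f(20,14)=1140 f(20,16)=190 f(20,18)=20 f(20,20)=1
t=21: f(21,-5)=87210 f(21,-3)=239666 f(21,-1)=332367 f(21,1)=346731 f(21,3)=292600 f(21,5)=203280 f(21,7)=116259 f(21,9)=54263 f(21,11)=20349 f(21,13)=5985 f(21,15)=1330 f(21,17)=210 f(21,19)=21 f(21,21)=1
t=22: f(22,-4)=326876 f(22,-2)=572033 f(22,0)=679098 f(22,2)=639331 f(22,4)=495880 f(22,6)=319539 f(22,8)=170522 f(22,10)=74612 f(22,12)=26334 f(22,14)=7315 f(22,16)=1540 f(22,18)=231 f(22,20)=22 f(22,22)=1
t=23: f(23,-5)=326876 f(23,-3)=898909 f(23,-1)=1251131 f(23,1)=1318429 f(23,3)=1135211 f(23,5)=815419 f(23,7)=490061 f(23,9)=245134 f(23,11)=100946 f(23,13)=33649 f(23,15)=8855 f(23,17)=1771 f(23,19)=253 f(23,21)=23 f(23,23)=1
t=24: f(24,-4)=1225785 f(24,-2)=2150040 f(24,0)=2569560 f(24,2)=2453640 f(24,4)=1950630 f(24,6)=1305480 f(24,8)=735195 f(24,10)=346080 f(24,12)=134595 f(24,14)=42504 f(24,16)=10626 f(24,18)=2024 f(24,20)=276 f(24,22)=24 f(24,24)=1
t=25: f(25,-5)=1225785 f(25,-3)=3375825 f(25,-1)=4719600 f(25,1)=5023200 f(25,3)=4404270 f(25,5)=3256110 f(25,7)=2040675 f(25,9)=1081275 f(25,11)=480675 f(25,13)=177099 f(25,15)=53130 f(25,17)=12650 f(25,19)=2300 f(25,21)=300 f(25,23)=25 f(25,25)=1
Σ_s f(25,s) = 25852920
P = 25852920/33554432 = 3231615/4194304

Answer: 3231615/4194304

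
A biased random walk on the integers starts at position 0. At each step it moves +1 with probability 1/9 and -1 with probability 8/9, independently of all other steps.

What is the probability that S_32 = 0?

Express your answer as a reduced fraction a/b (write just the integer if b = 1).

Answer: 18798787641831336181760/381520424476945831628649898809

Derivation:
To be at 0 after 32 steps: need exactly 16 steps of +1 and 16 of -1.
Number of such sequences: C(32,16) = 601080390
Each has probability (1/9)^16 · (8/9)^16 = 281474976710656/3433683820292512484657849089281
P = 601080390 · 281474976710656/3433683820292512484657849089281 = 18798787641831336181760/381520424476945831628649898809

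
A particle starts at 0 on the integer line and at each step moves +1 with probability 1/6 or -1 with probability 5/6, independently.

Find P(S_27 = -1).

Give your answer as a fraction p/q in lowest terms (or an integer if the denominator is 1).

Answer: 1133575439453125/9476762676643233792

Derivation:
To reach position -1 after 27 steps: need 13 steps of +1 and 14 steps of -1.
Number of such sequences: C(27,13) = 20058300
Each has probability (1/6)^13 · (5/6)^14 = 6103515625/1023490369077469249536
P = 20058300 · 6103515625/1023490369077469249536 = 1133575439453125/9476762676643233792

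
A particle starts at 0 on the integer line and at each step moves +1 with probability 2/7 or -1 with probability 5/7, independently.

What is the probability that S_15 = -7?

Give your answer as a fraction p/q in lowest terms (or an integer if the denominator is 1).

Answer: 152343750000/678223072849

Derivation:
To reach position -7 after 15 steps: need 4 steps of +1 and 11 steps of -1.
Number of such sequences: C(15,4) = 1365
Each has probability (2/7)^4 · (5/7)^11 = 781250000/4747561509943
P = 1365 · 781250000/4747561509943 = 152343750000/678223072849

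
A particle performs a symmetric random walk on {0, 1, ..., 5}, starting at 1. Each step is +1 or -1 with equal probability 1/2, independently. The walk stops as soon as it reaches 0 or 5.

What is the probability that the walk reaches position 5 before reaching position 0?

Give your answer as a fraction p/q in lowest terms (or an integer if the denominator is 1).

Symmetric walk (p = 1/2): the harmonic-function argument gives P(hit 5 before 0 | start at 1) = a/N.
P = 1/5 = 1/5

Answer: 1/5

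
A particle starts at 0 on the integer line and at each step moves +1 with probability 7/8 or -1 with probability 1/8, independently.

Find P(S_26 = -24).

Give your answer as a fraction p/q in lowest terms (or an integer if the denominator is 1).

To reach position -24 after 26 steps: need 1 step of +1 and 25 steps of -1.
Number of such sequences: C(26,1) = 26
Each has probability (7/8)^1 · (1/8)^25 = 7/302231454903657293676544
P = 26 · 7/302231454903657293676544 = 91/151115727451828646838272

Answer: 91/151115727451828646838272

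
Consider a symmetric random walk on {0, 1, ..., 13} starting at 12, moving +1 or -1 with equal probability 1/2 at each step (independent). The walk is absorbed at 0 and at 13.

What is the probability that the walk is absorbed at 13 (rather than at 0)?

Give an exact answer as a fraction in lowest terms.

Symmetric walk (p = 1/2): the harmonic-function argument gives P(hit 13 before 0 | start at 12) = a/N.
P = 12/13 = 12/13

Answer: 12/13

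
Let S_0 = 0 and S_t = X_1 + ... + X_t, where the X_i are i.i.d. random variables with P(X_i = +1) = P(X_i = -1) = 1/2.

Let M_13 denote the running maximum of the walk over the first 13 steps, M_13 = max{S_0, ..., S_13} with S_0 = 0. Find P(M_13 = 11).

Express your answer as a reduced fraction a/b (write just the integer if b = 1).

Answer: 13/8192

Derivation:
Let M_13 = max(S_0,...,S_13). Use the reflection principle: for j ≥ 1, #{paths with M_13 ≥ j} = #{S_13 ≥ j} + #{S_13 ≥ j+1}.
By reflection, #{M_13 ≥ 11} = #{S_13 ≥ 11} + #{S_13 ≥ 12} = 14 + 1 = 15.
#{M_13 ≥ 12} = #{S_13 ≥ 12} + #{S_13 ≥ 13} = 1 + 1 = 2.
#{M_13 = 11} = 15 - 2 = 13.
P(M_13 = 11) = 13/8192 = 13/8192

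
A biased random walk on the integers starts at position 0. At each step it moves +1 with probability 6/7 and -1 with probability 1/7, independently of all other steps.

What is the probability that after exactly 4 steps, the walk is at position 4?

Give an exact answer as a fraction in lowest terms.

Answer: 1296/2401

Derivation:
To reach position 4 after 4 steps: need 4 steps of +1 and 0 steps of -1.
Number of such sequences: C(4,4) = 1
Each has probability (6/7)^4 · (1/7)^0 = 1296/2401
P = 1 · 1296/2401 = 1296/2401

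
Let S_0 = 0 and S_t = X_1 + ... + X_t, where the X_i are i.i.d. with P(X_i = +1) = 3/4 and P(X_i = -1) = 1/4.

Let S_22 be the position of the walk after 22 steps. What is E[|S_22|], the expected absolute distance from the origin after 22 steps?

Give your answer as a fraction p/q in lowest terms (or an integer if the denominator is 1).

S_22 takes values m ≡ 0 (mod 2) with |m| ≤ 22; P(S_22=m) = C(22,(22+m)/2) · (3/4)^((22+m)/2) · (1/4)^((22-m)/2).
Distribution: P(S=-22)=1/17592186044416, P(S=-20)=33/8796093022208, P(S=-18)=2079/17592186044416, P(S=-16)=10395/4398046511104, P(S=-14)=592515/17592186044416, P(S=-12)=3199581/8796093022208, P(S=-10)=54392877/17592186044416, P(S=-8)=23311233/1099511627776, P(S=-6)=1049005485/8796093022208, P(S=-4)=2447679465/4398046511104, P(S=-2)=19091899827/8796093022208, P(S=0)=15620645313/2199023255552, P(S=2)=171827098443/8796093022208, P(S=4)=198262036665/4398046511104, P(S=6)=764724998565/8796093022208, P(S=8)=152944999713/1099511627776, P(S=10)=3211844993973/17592186044416, P(S=12)=1700388526221/8796093022208, P(S=14)=2833980877035/17592186044416, P(S=16)=447470664795/4398046511104, P(S=18)=805447196631/17592186044416, P(S=20)=115063885233/8796093022208, P(S=22)=31381059609/17592186044416
E[|S_22|] = Σ_m |m|·P(S_22=m) = 12111094417081/1099511627776

Answer: 12111094417081/1099511627776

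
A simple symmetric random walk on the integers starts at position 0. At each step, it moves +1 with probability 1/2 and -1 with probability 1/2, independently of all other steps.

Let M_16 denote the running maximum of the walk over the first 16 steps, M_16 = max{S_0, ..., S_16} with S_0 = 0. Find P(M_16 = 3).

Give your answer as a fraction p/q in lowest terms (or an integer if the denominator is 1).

Answer: 1001/8192

Derivation:
Let M_16 = max(S_0,...,S_16). Use the reflection principle: for j ≥ 1, #{paths with M_16 ≥ j} = #{S_16 ≥ j} + #{S_16 ≥ j+1}.
By reflection, #{M_16 ≥ 3} = #{S_16 ≥ 3} + #{S_16 ≥ 4} = 14893 + 14893 = 29786.
#{M_16 ≥ 4} = #{S_16 ≥ 4} + #{S_16 ≥ 5} = 14893 + 6885 = 21778.
#{M_16 = 3} = 29786 - 21778 = 8008.
P(M_16 = 3) = 8008/65536 = 1001/8192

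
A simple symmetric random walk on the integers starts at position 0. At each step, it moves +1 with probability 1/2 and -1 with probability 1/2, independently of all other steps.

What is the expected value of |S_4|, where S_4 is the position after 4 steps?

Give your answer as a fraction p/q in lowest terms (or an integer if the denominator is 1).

S_4 takes values m ≡ 0 (mod 2) with |m| ≤ 4; P(S_4=m) = C(4,(4+m)/2)/2^4.
Total paths: 2^4 = 16
Distribution: P(S=-4)=1/16, P(S=-2)=4/16, P(S=0)=6/16, P(S=2)=4/16, P(S=4)=1/16
E[|S_4|] = Σ_m |m|·P(S_4=m) = 24/16 = 3/2

Answer: 3/2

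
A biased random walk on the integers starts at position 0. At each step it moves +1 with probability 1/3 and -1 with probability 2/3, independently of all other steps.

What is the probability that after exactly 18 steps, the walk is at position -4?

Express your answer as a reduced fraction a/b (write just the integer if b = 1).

Answer: 7241728/43046721

Derivation:
To reach position -4 after 18 steps: need 7 steps of +1 and 11 steps of -1.
Number of such sequences: C(18,7) = 31824
Each has probability (1/3)^7 · (2/3)^11 = 2048/387420489
P = 31824 · 2048/387420489 = 7241728/43046721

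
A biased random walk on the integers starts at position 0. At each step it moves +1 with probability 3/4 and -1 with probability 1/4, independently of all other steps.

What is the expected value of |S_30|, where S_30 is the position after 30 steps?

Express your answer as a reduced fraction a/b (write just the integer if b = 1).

S_30 takes values m ≡ 0 (mod 2) with |m| ≤ 30; P(S_30=m) = C(30,(30+m)/2) · (3/4)^((30+m)/2) · (1/4)^((30-m)/2).
Distribution: P(S=-30)=1/1152921504606846976, P(S=-28)=45/576460752303423488, P(S=-26)=3915/1152921504606846976, P(S=-24)=27405/288230376151711744, P(S=-22)=2219805/1152921504606846976, P(S=-20)=17314479/576460752303423488, P(S=-18)=432861975/1152921504606846976, P(S=-16)=556536825/144115188075855872, P(S=-14)=38401040925/1152921504606846976, P(S=-12)=140803816725/576460752303423488, P(S=-10)=1774128090735/1152921504606846976, P(S=-8)=2419265578275/288230376151711744, P(S=-6)=45966045987225/1152921504606846976, P(S=-4)=95467941665775/576460752303423488, P(S=-2)=695552146422075/1152921504606846976, P(S=0)=139110429284415/72057594037927936, P(S=2)=6259969317798675/1152921504606846976, P(S=4)=7732903274927775/576460752303423488, P(S=6)=33509247524687025/1152921504606846976, P(S=8)=15872801459062275/288230376151711744, P(S=10)=104760489629811015/1152921504606846976, P(S=12)=74828921164150725/576460752303423488, P(S=14)=183670988312006325/1152921504606846976, P(S=16)=23957085432000825/144115188075855872, P(S=18)=167699598024005775/1152921504606846976, P(S=20)=60371855288642079/576460752303423488, P(S=22)=69659833025356245/1152921504606846976, P(S=24)=7739981447261805/288230376151711744, P(S=26)=9951404717908035/1152921504606846976, P(S=28)=1029455660473245/576460752303423488, P(S=30)=205891132094649/1152921504606846976
E[|S_30|] = Σ_m |m|·P(S_30=m) = 540590067694463235/36028797018963968

Answer: 540590067694463235/36028797018963968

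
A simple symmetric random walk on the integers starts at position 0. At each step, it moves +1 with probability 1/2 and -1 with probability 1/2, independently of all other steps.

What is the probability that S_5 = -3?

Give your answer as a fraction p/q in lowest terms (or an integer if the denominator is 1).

Answer: 5/32

Derivation:
To reach position -3 after 5 steps: need 1 step of +1 and 4 of -1.
Favorable paths: C(5,1) = 5
Total paths: 2^5 = 32
P = 5/32 = 5/32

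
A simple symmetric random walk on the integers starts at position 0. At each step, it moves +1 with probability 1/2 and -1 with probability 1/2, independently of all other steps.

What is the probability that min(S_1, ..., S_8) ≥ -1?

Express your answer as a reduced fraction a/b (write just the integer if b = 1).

Answer: 63/128

Derivation:
Let f(t,s) = #length-t paths at position s with S_1..S_t all ≥ -1.
f(t,s) = f(t-1,s-1) + f(t-1,s+1) for s ≥ -1; f(t,s) = 0 for s < -1.
t=0: f(0,0)=1
t=1: f(1,-1)=1 f(1,1)=1
t=2: f(2,0)=2 f(2,2)=1
t=3: f(3,-1)=2 f(3,1)=3 f(3,3)=1
t=4: f(4,0)=5 f(4,2)=4 f(4,4)=1
t=5: f(5,-1)=5 f(5,1)=9 f(5,3)=5 f(5,5)=1
t=6: f(6,0)=14 f(6,2)=14 f(6,4)=6 f(6,6)=1
t=7: f(7,-1)=14 f(7,1)=28 f(7,3)=20 f(7,5)=7 f(7,7)=1
t=8: f(8,0)=42 f(8,2)=48 f(8,4)=27 f(8,6)=8 f(8,8)=1
Σ_s f(8,s) = 126
P = 126/256 = 63/128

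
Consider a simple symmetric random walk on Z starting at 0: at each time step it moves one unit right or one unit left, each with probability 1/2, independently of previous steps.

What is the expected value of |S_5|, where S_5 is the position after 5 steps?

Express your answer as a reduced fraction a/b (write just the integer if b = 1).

Answer: 15/8

Derivation:
S_5 takes values m ≡ 1 (mod 2) with |m| ≤ 5; P(S_5=m) = C(5,(5+m)/2)/2^5.
Total paths: 2^5 = 32
Distribution: P(S=-5)=1/32, P(S=-3)=5/32, P(S=-1)=10/32, P(S=1)=10/32, P(S=3)=5/32, P(S=5)=1/32
E[|S_5|] = Σ_m |m|·P(S_5=m) = 60/32 = 15/8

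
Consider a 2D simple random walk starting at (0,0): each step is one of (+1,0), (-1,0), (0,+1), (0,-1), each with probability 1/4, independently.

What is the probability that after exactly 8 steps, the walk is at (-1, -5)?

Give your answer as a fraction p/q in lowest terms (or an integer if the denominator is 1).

Let h be the number of horizontal steps (so 8-h are vertical). To end at (-1,-5) need (h-1)/2 right-steps and ((8-h)-5)/2 up-steps.
Sum over h with 1 ≤ h ≤ 3, h ≡ 1 (mod 2), 8-h ≡ 1 (mod 2):
h=1: C(8,1)·C(1,0)·C(7,1) = 8·1·7 = 56
h=3: C(8,3)·C(3,1)·C(5,0) = 56·3·1 = 168
Total favorable: 224
Total paths: 4^8 = 65536
P = 224/65536 = 7/2048

Answer: 7/2048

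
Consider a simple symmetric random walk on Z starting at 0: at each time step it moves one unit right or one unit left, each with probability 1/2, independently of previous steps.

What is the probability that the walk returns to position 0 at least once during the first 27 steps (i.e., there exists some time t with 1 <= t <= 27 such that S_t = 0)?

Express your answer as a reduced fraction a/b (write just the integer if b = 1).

Answer: 7088533/8388608

Derivation:
Count via complement. Let g(t,s) = #length-t paths at position s with S_1..S_t all ≠ 0.
g(t,s) = g(t-1,s-1) + g(t-1,s+1) for s ≠ 0; g(t,0) = 0.
t=0: g(0,0)=1
t=1: g(1,-1)=1 g(1,1)=1
t=2: g(2,-2)=1 g(2,2)=1
t=3: g(3,-3)=1 g(3,-1)=1 g(3,1)=1 g(3,3)=1
t=4: g(4,-4)=1 g(4,-2)=2 g(4,2)=2 g(4,4)=1
t=5: g(5,-5)=1 g(5,-3)=3 g(5,-1)=2 g(5,1)=2 g(5,3)=3 g(5,5)=1
t=6: g(6,-6)=1 g(6,-4)=4 g(6,-2)=5 g(6,2)=5 g(6,4)=4 g(6,6)=1
t=7: g(7,-7)=1 g(7,-5)=5 g(7,-3)=9 g(7,-1)=5 g(7,1)=5 g(7,3)=9 g(7,5)=5 g(7,7)=1
t=8: g(8,-8)=1 g(8,-6)=6 g(8,-4)=14 g(8,-2)=14 g(8,2)=14 g(8,4)=14 g(8,6)=6 g(8,8)=1
t=9: g(9,-9)=1 g(9,-7)=7 g(9,-5)=20 g(9,-3)=28 g(9,-1)=14 g(9,1)=14 g(9,3)=28 g(9,5)=20 g(9,7)=7 g(9,9)=1
t=10: g(10,-10)=1 g(10,-8)=8 g(10,-6)=27 g(10,-4)=48 g(10,-2)=42 g(10,2)=42 g(10,4)=48 g(10,6)=27 g(10,8)=8 g(10,10)=1
t=11: g(11,-11)=1 g(11,-9)=9 g(11,-7)=35 g(11,-5)=75 g(11,-3)=90 g(11,-1)=42 g(11,1)=42 g(11,3)=90 g(11,5)=75 g(11,7)=35 g(11,9)=9 g(11,11)=1
t=12: g(12,-12)=1 g(12,-10)=10 g(12,-8)=44 g(12,-6)=110 g(12,-4)=165 g(12,-2)=132 g(12,2)=132 g(12,4)=165 g(12,6)=110 g(12,8)=44 g(12,10)=10 g(12,12)=1
t=13: g(13,-13)=1 g(13,-11)=11 g(13,-9)=54 g(13,-7)=154 g(13,-5)=275 g(13,-3)=297 g(13,-1)=132 g(13,1)=132 g(13,3)=297 g(13,5)=275 g(13,7)=154 g(13,9)=54 g(13,11)=11 g(13,13)=1
t=14: g(14,-14)=1 g(14,-12)=12 g(14,-10)=65 g(14,-8)=208 g(14,-6)=429 g(14,-4)=572 g(14,-2)=429 g(14,2)=429 g(14,4)=572 g(14,6)=429 g(14,8)=208 g(14,10)=65 g(14,12)=12 g(14,14)=1
t=15: g(15,-15)=1 g(15,-13)=13 g(15,-11)=77 g(15,-9)=273 g(15,-7)=637 g(15,-5)=1001 g(15,-3)=1001 g(15,-1)=429 g(15,1)=429 g(15,3)=1001 g(15,5)=1001 g(15,7)=637 g(15,9)=273 g(15,11)=77 g(15,13)=13 g(15,15)=1
t=16: g(16,-16)=1 g(16,-14)=14 g(16,-12)=90 g(16,-10)=350 g(16,-8)=910 g(16,-6)=1638 g(16,-4)=2002 g(16,-2)=1430 g(16,2)=1430 g(16,4)=2002 g(16,6)=1638 g(16,8)=910 g(16,10)=350 g(16,12)=90 g(16,14)=14 g(16,16)=1
t=17: g(17,-17)=1 g(17,-15)=15 g(17,-13)=104 g(17,-11)=440 g(17,-9)=1260 g(17,-7)=2548 g(17,-5)=3640 g(17,-3)=3432 g(17,-1)=1430 g(17,1)=1430 g(17,3)=3432 g(17,5)=3640 g(17,7)=2548 g(17,9)=1260 g(17,11)=440 g(17,13)=104 g(17,15)=15 g(17,17)=1
t=18: g(18,-18)=1 g(18,-16)=16 g(18,-14)=119 g(18,-12)=544 g(18,-10)=1700 g(18,-8)=3808 g(18,-6)=6188 g(18,-4)=7072 g(18,-2)=4862 g(18,2)=4862 g(18,4)=7072 g(18,6)=6188 g(18,8)=3808 g(18,10)=1700 g(18,12)=544 g(18,14)=119 g(18,16)=16 g(18,18)=1
t=19: g(19,-19)=1 g(19,-17)=17 g(19,-15)=135 g(19,-13)=663 g(19,-11)=2244 g(19,-9)=5508 g(19,-7)=9996 g(19,-5)=13260 g(19,-3)=11934 g(19,-1)=4862 g(19,1)=4862 g(19,3)=11934 g(19,5)=13260 g(19,7)=9996 g(19,9)=5508 g(19,11)=2244 g(19,13)=663 g(19,15)=135 g(19,17)=17 g(19,19)=1
t=20: g(20,-20)=1 g(20,-18)=18 g(20,-16)=152 g(20,-14)=798 g(20,-12)=2907 g(20,-10)=7752 g(20,-8)=15504 g(20,-6)=23256 g(20,-4)=25194 g(20,-2)=16796 g(20,2)=16796 g(20,4)=25194 g(20,6)=23256 g(20,8)=15504 g(20,10)=7752 g(20,12)=2907 g(20,14)=798 g(20,16)=152 g(20,18)=18 g(20,20)=1
t=21: g(21,-21)=1 g(21,-19)=19 g(21,-17)=170 g(21,-15)=950 g(21,-13)=3705 g(21,-11)=10659 g(21,-9)=23256 g(21,-7)=38760 g(21,-5)=48450 g(21,-3)=41990 g(21,-1)=16796 g(21,1)=16796 g(21,3)=41990 g(21,5)=48450 g(21,7)=38760 g(21,9)=23256 g(21,11)=10659 g(21,13)=3705 g(21,15)=950 g(21,17)=170 g(21,19)=19 g(21,21)=1
t=22: g(22,-22)=1 g(22,-20)=20 g(22,-18)=189 g(22,-16)=1120 g(22,-14)=4655 g(22,-12)=14364 g(22,-10)=33915 g(22,-8)=62016 g(22,-6)=87210 g(22,-4)=90440 g(22,-2)=58786 g(22,2)=58786 g(22,4)=90440 g(22,6)=87210 g(22,8)=62016 g(22,10)=33915 g(22,12)=14364 g(22,14)=4655 g(22,16)=1120 g(22,18)=189 g(22,20)=20 g(22,22)=1
t=23: g(23,-23)=1 g(23,-21)=21 g(23,-19)=209 g(23,-17)=1309 g(23,-15)=5775 g(23,-13)=19019 g(23,-11)=48279 g(23,-9)=95931 g(23,-7)=149226 g(23,-5)=177650 g(23,-3)=149226 g(23,-1)=58786 g(23,1)=58786 g(23,3)=149226 g(23,5)=177650 g(23,7)=149226 g(23,9)=95931 g(23,11)=48279 g(23,13)=19019 g(23,15)=5775 g(23,17)=1309 g(23,19)=209 g(23,21)=21 g(23,23)=1
t=24: g(24,-24)=1 g(24,-22)=22 g(24,-20)=230 g(24,-18)=1518 g(24,-16)=7084 g(24,-14)=24794 g(24,-12)=67298 g(24,-10)=144210 g(24,-8)=245157 g(24,-6)=326876 g(24,-4)=326876 g(24,-2)=208012 g(24,2)=208012 g(24,4)=326876 g(24,6)=326876 g(24,8)=245157 g(24,10)=144210 g(24,12)=67298 g(24,14)=24794 g(24,16)=7084 g(24,18)=1518 g(24,20)=230 g(24,22)=22 g(24,24)=1
t=25: g(25,-25)=1 g(25,-23)=23 g(25,-21)=252 g(25,-19)=1748 g(25,-17)=8602 g(25,-15)=31878 g(25,-13)=92092 g(25,-11)=211508 g(25,-9)=389367 g(25,-7)=572033 g(25,-5)=653752 g(25,-3)=534888 g(25,-1)=208012 g(25,1)=208012 g(25,3)=534888 g(25,5)=653752 g(25,7)=572033 g(25,9)=389367 g(25,11)=211508 g(25,13)=92092 g(25,15)=31878 g(25,17)=8602 g(25,19)=1748 g(25,21)=252 g(25,23)=23 g(25,25)=1
t=26: g(26,-26)=1 g(26,-24)=24 g(26,-22)=275 g(26,-20)=2000 g(26,-18)=10350 g(26,-16)=40480 g(26,-14)=123970 g(26,-12)=303600 g(26,-10)=600875 g(26,-8)=961400 g(26,-6)=1225785 g(26,-4)=1188640 g(26,-2)=742900 g(26,2)=742900 g(26,4)=1188640 g(26,6)=1225785 g(26,8)=961400 g(26,10)=600875 g(26,12)=303600 g(26,14)=123970 g(26,16)=40480 g(26,18)=10350 g(26,20)=2000 g(26,22)=275 g(26,24)=24 g(26,26)=1
t=27: g(27,-27)=1 g(27,-25)=25 g(27,-23)=299 g(27,-21)=2275 g(27,-19)=12350 g(27,-17)=50830 g(27,-15)=164450 g(27,-13)=427570 g(27,-11)=904475 g(27,-9)=1562275 g(27,-7)=2187185 g(27,-5)=2414425 g(27,-3)=1931540 g(27,-1)=742900 g(27,1)=742900 g(27,3)=1931540 g(27,5)=2414425 g(27,7)=2187185 g(27,9)=1562275 g(27,11)=904475 g(27,13)=427570 g(27,15)=164450 g(27,17)=50830 g(27,19)=12350 g(27,21)=2275 g(27,23)=299 g(27,25)=25 g(27,27)=1
Paths never hitting 0: Σ_s g(27,s) = 20801200
Paths hitting 0: 2^27 - 20801200 = 113416528
P = 113416528/134217728 = 7088533/8388608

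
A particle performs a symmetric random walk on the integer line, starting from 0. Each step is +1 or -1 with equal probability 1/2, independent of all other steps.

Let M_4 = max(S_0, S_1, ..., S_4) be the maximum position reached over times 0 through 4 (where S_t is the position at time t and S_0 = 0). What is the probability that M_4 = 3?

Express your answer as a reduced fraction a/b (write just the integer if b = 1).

Answer: 1/16

Derivation:
Let M_4 = max(S_0,...,S_4). Use the reflection principle: for j ≥ 1, #{paths with M_4 ≥ j} = #{S_4 ≥ j} + #{S_4 ≥ j+1}.
By reflection, #{M_4 ≥ 3} = #{S_4 ≥ 3} + #{S_4 ≥ 4} = 1 + 1 = 2.
#{M_4 ≥ 4} = #{S_4 ≥ 4} + #{S_4 ≥ 5} = 1 + 0 = 1.
#{M_4 = 3} = 2 - 1 = 1.
P(M_4 = 3) = 1/16 = 1/16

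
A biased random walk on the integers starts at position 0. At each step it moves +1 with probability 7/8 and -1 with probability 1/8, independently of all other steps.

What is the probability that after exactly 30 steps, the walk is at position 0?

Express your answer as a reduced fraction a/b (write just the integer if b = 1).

Answer: 46026872966863343835/77371252455336267181195264

Derivation:
To be at 0 after 30 steps: need exactly 15 steps of +1 and 15 of -1.
Number of such sequences: C(30,15) = 155117520
Each has probability (7/8)^15 · (1/8)^15 = 4747561509943/1237940039285380274899124224
P = 155117520 · 4747561509943/1237940039285380274899124224 = 46026872966863343835/77371252455336267181195264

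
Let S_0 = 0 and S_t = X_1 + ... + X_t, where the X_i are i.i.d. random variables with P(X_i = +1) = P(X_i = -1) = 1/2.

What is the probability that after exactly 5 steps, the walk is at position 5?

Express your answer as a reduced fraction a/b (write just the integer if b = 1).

To reach position 5 after 5 steps: need 5 steps of +1 and 0 of -1.
Favorable paths: C(5,5) = 1
Total paths: 2^5 = 32
P = 1/32 = 1/32

Answer: 1/32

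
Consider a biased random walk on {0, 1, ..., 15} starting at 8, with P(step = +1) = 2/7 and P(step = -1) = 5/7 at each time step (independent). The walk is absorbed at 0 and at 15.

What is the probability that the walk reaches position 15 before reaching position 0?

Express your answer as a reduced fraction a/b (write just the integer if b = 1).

Biased walk: p = 2/7, q = 5/7, r = q/p = 5/2
Gambler's ruin: P(hit 15 before 0 | start at 8) = (1 - r^a)/(1 - r^N)
r^8 = 390625/256; r^15 = 30517578125/32768
P = (1 - 390625/256) / (1 - 30517578125/32768) = -390369/256 / -30517545357/32768 = 16655744/10172515119

Answer: 16655744/10172515119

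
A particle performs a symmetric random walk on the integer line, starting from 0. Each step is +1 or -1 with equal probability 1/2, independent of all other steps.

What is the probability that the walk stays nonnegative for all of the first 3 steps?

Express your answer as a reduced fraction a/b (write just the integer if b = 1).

Let f(t,s) = #length-t paths at position s with S_1..S_t all ≥ 0.
f(t,s) = f(t-1,s-1) + f(t-1,s+1) for s ≥ 0; f(t,s) = 0 for s < 0.
t=0: f(0,0)=1
t=1: f(1,1)=1
t=2: f(2,0)=1 f(2,2)=1
t=3: f(3,1)=2 f(3,3)=1
Σ_s f(3,s) = 3
P = 3/8 = 3/8

Answer: 3/8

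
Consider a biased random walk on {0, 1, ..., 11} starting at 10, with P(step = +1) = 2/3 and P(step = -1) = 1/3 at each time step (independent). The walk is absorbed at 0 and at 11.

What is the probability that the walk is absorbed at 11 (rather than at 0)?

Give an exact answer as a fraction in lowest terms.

Biased walk: p = 2/3, q = 1/3, r = q/p = 1/2
Gambler's ruin: P(hit 11 before 0 | start at 10) = (1 - r^a)/(1 - r^N)
r^10 = 1/1024; r^11 = 1/2048
P = (1 - 1/1024) / (1 - 1/2048) = 1023/1024 / 2047/2048 = 2046/2047

Answer: 2046/2047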